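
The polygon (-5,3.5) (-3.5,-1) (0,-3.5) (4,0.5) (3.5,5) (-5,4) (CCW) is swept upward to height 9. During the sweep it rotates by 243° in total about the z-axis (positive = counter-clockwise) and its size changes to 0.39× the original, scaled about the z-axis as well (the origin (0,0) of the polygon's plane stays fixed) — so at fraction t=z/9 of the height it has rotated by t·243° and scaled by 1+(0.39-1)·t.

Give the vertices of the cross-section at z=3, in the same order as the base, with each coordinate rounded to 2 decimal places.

t = z/height = 3/9 = 0.333333
s = 1 + (scale-1)·z/height = 1 + (0.39-1)·3/9 = 0.796667
θ = twist·z/height = 243°·3/9 = 81.0000° = 1.413717 rad
cos θ = 0.156434, sin θ = 0.987688 (intermediates below are computed at full precision and shown rounded to 5 d.p.)
v1: (-5,3.5) → rotate → (-4.23908,-4.39092) → ×s → (-3.37713,-3.49810) → (-3.38,-3.50)
v2: (-3.5,-1) → rotate → (0.44017,-3.61334) → ×s → (0.35067,-2.87863) → (0.35,-2.88)
v3: (0,-3.5) → rotate → (3.45691,-0.54752) → ×s → (2.75400,-0.43619) → (2.75,-0.44)
v4: (4,0.5) → rotate → (0.13189,4.02897) → ×s → (0.10508,3.20975) → (0.11,3.21)
v5: (3.5,5) → rotate → (-4.39092,4.23908) → ×s → (-3.49810,3.37713) → (-3.50,3.38)
v6: (-5,4) → rotate → (-4.73293,-4.31270) → ×s → (-3.77056,-3.43579) → (-3.77,-3.44)

Cross-section at z=3: (-3.38,-3.50) (0.35,-2.88) (2.75,-0.44) (0.11,3.21) (-3.50,3.38) (-3.77,-3.44)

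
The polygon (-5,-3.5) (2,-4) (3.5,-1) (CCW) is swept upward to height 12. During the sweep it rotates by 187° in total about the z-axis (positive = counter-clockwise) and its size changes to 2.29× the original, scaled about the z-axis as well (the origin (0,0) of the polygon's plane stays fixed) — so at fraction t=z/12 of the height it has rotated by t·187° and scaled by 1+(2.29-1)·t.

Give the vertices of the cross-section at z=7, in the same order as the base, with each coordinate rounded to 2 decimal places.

Cross-section at z=7: (8.66,-6.28) (5.48,5.60) (-0.35,6.37)

t = z/height = 7/12 = 0.583333
s = 1 + (scale-1)·z/height = 1 + (2.29-1)·7/12 = 1.752500
θ = twist·z/height = 187°·7/12 = 109.0833° = 1.903863 rad
cos θ = -0.326943, sin θ = 0.945044 (intermediates below are computed at full precision and shown rounded to 5 d.p.)
v1: (-5,-3.5) → rotate → (4.94237,-3.58092) → ×s → (8.66150,-6.27556) → (8.66,-6.28)
v2: (2,-4) → rotate → (3.12629,3.19786) → ×s → (5.47882,5.60425) → (5.48,5.60)
v3: (3.5,-1) → rotate → (-0.19926,3.63460) → ×s → (-0.34920,6.36963) → (-0.35,6.37)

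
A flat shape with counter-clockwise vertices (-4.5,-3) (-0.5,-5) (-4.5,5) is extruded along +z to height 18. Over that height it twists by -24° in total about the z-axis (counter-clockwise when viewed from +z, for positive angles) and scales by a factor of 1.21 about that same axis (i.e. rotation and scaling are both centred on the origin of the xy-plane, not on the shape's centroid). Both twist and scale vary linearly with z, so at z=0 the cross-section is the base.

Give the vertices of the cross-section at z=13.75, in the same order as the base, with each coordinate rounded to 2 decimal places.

Cross-section at z=13.75: (-6.05,-1.66) (-2.38,-5.33) (-3.13,7.15)

t = z/height = 13.75/18 = 0.763889
s = 1 + (scale-1)·z/height = 1 + (1.21-1)·13.75/18 = 1.160417
θ = twist·z/height = -24°·13.75/18 = -18.3333° = -0.319977 rad
cos θ = 0.949243, sin θ = -0.314545 (intermediates below are computed at full precision and shown rounded to 5 d.p.)
v1: (-4.5,-3) → rotate → (-5.21523,-1.43228) → ×s → (-6.05184,-1.66204) → (-6.05,-1.66)
v2: (-0.5,-5) → rotate → (-2.04735,-4.58894) → ×s → (-2.37577,-5.32508) → (-2.38,-5.33)
v3: (-4.5,5) → rotate → (-2.69887,6.16166) → ×s → (-3.13181,7.15010) → (-3.13,7.15)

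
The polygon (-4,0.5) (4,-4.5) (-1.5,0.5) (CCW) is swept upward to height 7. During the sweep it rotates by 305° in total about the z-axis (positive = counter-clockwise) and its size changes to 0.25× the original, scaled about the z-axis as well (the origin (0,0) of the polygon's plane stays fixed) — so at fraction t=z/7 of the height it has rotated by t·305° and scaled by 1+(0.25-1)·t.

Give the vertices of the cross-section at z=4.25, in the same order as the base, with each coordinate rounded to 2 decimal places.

t = z/height = 4.25/7 = 0.607143
s = 1 + (scale-1)·z/height = 1 + (0.25-1)·4.25/7 = 0.544643
θ = twist·z/height = 305°·4.25/7 = 185.1786° = 3.231976 rad
cos θ = -0.995918, sin θ = -0.090260 (intermediates below are computed at full precision and shown rounded to 5 d.p.)
v1: (-4,0.5) → rotate → (4.02880,-0.13692) → ×s → (2.19426,-0.07457) → (2.19,-0.07)
v2: (4,-4.5) → rotate → (-4.38984,4.12059) → ×s → (-2.39090,2.24425) → (-2.39,2.24)
v3: (-1.5,0.5) → rotate → (1.53901,-0.36257) → ×s → (0.83821,-0.19747) → (0.84,-0.20)

Cross-section at z=4.25: (2.19,-0.07) (-2.39,2.24) (0.84,-0.20)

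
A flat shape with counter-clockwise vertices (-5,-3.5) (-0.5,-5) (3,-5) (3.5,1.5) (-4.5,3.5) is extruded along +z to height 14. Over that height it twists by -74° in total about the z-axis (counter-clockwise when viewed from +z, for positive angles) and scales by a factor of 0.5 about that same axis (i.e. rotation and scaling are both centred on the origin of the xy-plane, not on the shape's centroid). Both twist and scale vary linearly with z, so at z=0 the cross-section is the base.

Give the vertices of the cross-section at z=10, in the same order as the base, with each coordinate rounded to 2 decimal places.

Cross-section at z=10: (-3.73,1.20) (-2.76,-1.68) (-1.40,-3.48) (2.13,-1.21) (0.05,3.66)

t = z/height = 10/14 = 0.714286
s = 1 + (scale-1)·z/height = 1 + (0.5-1)·10/14 = 0.642857
θ = twist·z/height = -74°·10/14 = -52.8571° = -0.922531 rad
cos θ = 0.603804, sin θ = -0.797133 (intermediates below are computed at full precision and shown rounded to 5 d.p.)
v1: (-5,-3.5) → rotate → (-5.80899,1.87235) → ×s → (-3.73435,1.20365) → (-3.73,1.20)
v2: (-0.5,-5) → rotate → (-4.28756,-2.62046) → ×s → (-2.75629,-1.68458) → (-2.76,-1.68)
v3: (3,-5) → rotate → (-2.17425,-5.41042) → ×s → (-1.39773,-3.47813) → (-1.40,-3.48)
v4: (3.5,1.5) → rotate → (3.30901,-1.88426) → ×s → (2.12722,-1.21131) → (2.13,-1.21)
v5: (-4.5,3.5) → rotate → (0.07284,5.70041) → ×s → (0.04683,3.66455) → (0.05,3.66)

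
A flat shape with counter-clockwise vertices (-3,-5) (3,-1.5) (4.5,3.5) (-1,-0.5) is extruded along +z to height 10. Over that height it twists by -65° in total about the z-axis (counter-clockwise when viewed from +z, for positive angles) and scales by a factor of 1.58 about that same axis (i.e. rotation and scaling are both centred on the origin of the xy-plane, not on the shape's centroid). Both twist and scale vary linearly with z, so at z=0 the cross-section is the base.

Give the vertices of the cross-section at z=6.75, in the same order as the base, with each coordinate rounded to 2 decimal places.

Cross-section at z=6.75: (-7.83,-2.12) (1.56,-4.40) (7.89,-0.83) (-1.49,0.46)

t = z/height = 6.75/10 = 0.675
s = 1 + (scale-1)·z/height = 1 + (1.58-1)·6.75/10 = 1.391500
θ = twist·z/height = -65°·6.75/10 = -43.8750° = -0.765763 rad
cos θ = 0.720854, sin θ = -0.693087 (intermediates below are computed at full precision and shown rounded to 5 d.p.)
v1: (-3,-5) → rotate → (-5.62800,-1.52501) → ×s → (-7.83136,-2.12205) → (-7.83,-2.12)
v2: (3,-1.5) → rotate → (1.12293,-3.16054) → ×s → (1.56256,-4.39789) → (1.56,-4.40)
v3: (4.5,3.5) → rotate → (5.66965,-0.59591) → ×s → (7.88931,-0.82920) → (7.89,-0.83)
v4: (-1,-0.5) → rotate → (-1.06740,0.33266) → ×s → (-1.48528,0.46290) → (-1.49,0.46)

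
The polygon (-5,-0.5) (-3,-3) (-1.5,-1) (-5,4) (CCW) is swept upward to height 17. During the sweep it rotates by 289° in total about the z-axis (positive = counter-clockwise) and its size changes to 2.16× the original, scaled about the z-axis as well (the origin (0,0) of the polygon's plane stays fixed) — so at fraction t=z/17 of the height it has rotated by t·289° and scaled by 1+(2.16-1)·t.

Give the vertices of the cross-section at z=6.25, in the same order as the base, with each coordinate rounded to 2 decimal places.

t = z/height = 6.25/17 = 0.367647
s = 1 + (scale-1)·z/height = 1 + (2.16-1)·6.25/17 = 1.426471
θ = twist·z/height = 289°·6.25/17 = 106.2500° = 1.854412 rad
cos θ = -0.279829, sin θ = 0.960050 (intermediates below are computed at full precision and shown rounded to 5 d.p.)
v1: (-5,-0.5) → rotate → (1.87917,-4.66033) → ×s → (2.68058,-6.64783) → (2.68,-6.65)
v2: (-3,-3) → rotate → (3.71964,-2.04066) → ×s → (5.30595,-2.91095) → (5.31,-2.91)
v3: (-1.5,-1) → rotate → (1.37979,-1.16025) → ×s → (1.96823,-1.65506) → (1.97,-1.66)
v4: (-5,4) → rotate → (-2.44105,-5.91957) → ×s → (-3.48209,-8.44409) → (-3.48,-8.44)

Cross-section at z=6.25: (2.68,-6.65) (5.31,-2.91) (1.97,-1.66) (-3.48,-8.44)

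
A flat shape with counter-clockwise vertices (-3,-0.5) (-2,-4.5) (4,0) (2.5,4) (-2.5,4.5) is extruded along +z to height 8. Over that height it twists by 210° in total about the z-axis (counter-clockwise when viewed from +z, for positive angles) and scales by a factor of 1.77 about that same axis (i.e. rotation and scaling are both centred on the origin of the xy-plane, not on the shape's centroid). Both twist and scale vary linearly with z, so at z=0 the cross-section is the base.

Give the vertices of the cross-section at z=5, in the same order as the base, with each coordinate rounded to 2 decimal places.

Cross-section at z=5: (3.49,-2.85) (6.96,2.17) (-3.91,4.45) (-6.90,-1.12) (-2.57,-7.18)

t = z/height = 5/8 = 0.625
s = 1 + (scale-1)·z/height = 1 + (1.77-1)·5/8 = 1.481250
θ = twist·z/height = 210°·5/8 = 131.2500° = 2.290745 rad
cos θ = -0.659346, sin θ = 0.751840 (intermediates below are computed at full precision and shown rounded to 5 d.p.)
v1: (-3,-0.5) → rotate → (2.35396,-1.92585) → ×s → (3.48680,-2.85266) → (3.49,-2.85)
v2: (-2,-4.5) → rotate → (4.70197,1.46338) → ×s → (6.96479,2.16763) → (6.96,2.17)
v3: (4,0) → rotate → (-2.63738,3.00736) → ×s → (-3.90662,4.45465) → (-3.91,4.45)
v4: (2.5,4) → rotate → (-4.65572,-0.75778) → ×s → (-6.89629,-1.12247) → (-6.90,-1.12)
v5: (-2.5,4.5) → rotate → (-1.73491,-4.84666) → ×s → (-2.56984,-7.17911) → (-2.57,-7.18)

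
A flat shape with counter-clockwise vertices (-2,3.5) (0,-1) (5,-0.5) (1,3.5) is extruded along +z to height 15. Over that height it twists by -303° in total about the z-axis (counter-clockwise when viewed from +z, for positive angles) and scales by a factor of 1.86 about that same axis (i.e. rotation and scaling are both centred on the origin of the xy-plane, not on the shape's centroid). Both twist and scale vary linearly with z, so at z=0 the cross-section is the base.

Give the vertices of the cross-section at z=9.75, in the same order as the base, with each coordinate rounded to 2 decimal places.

Cross-section at z=9.75: (1.39,-6.13) (0.45,1.49) (-7.23,3.02) (-3.08,-4.76)

t = z/height = 9.75/15 = 0.65
s = 1 + (scale-1)·z/height = 1 + (1.86-1)·9.75/15 = 1.559000
θ = twist·z/height = -303°·9.75/15 = -196.9500° = -3.437426 rad
cos θ = -0.956560, sin θ = 0.291537 (intermediates below are computed at full precision and shown rounded to 5 d.p.)
v1: (-2,3.5) → rotate → (0.89274,-3.93103) → ×s → (1.39178,-6.12848) → (1.39,-6.13)
v2: (0,-1) → rotate → (0.29154,0.95656) → ×s → (0.45451,1.49128) → (0.45,1.49)
v3: (5,-0.5) → rotate → (-4.63703,1.93597) → ×s → (-7.22913,3.01817) → (-7.23,3.02)
v4: (1,3.5) → rotate → (-1.97694,-3.05642) → ×s → (-3.08205,-4.76496) → (-3.08,-4.76)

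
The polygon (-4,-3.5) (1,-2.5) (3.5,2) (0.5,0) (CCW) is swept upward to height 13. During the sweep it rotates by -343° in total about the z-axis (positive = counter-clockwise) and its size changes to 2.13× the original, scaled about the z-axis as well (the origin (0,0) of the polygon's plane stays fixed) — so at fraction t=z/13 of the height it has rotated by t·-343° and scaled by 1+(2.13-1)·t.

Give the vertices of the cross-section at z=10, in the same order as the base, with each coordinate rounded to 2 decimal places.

t = z/height = 10/13 = 0.769231
s = 1 + (scale-1)·z/height = 1 + (2.13-1)·10/13 = 1.869231
θ = twist·z/height = -343°·10/13 = -263.8462° = -4.604984 rad
cos θ = -0.107198, sin θ = 0.994238 (intermediates below are computed at full precision and shown rounded to 5 d.p.)
v1: (-4,-3.5) → rotate → (3.90863,-3.60176) → ×s → (7.30612,-6.73251) → (7.31,-6.73)
v2: (1,-2.5) → rotate → (2.37840,1.26223) → ×s → (4.44577,2.35941) → (4.45,2.36)
v3: (3.5,2) → rotate → (-2.36367,3.26543) → ×s → (-4.41824,6.10385) → (-4.42,6.10)
v4: (0.5,0) → rotate → (-0.05360,0.49712) → ×s → (-0.10019,0.92923) → (-0.10,0.93)

Cross-section at z=10: (7.31,-6.73) (4.45,2.36) (-4.42,6.10) (-0.10,0.93)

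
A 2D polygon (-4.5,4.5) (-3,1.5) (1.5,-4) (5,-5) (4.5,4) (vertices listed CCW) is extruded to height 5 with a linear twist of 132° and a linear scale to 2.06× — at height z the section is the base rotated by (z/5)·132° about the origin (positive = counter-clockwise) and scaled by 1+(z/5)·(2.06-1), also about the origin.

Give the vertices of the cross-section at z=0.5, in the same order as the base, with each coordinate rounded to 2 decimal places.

t = z/height = 0.5/5 = 0.1
s = 1 + (scale-1)·z/height = 1 + (2.06-1)·0.5/5 = 1.106000
θ = twist·z/height = 132°·0.5/5 = 13.2000° = 0.230383 rad
cos θ = 0.973579, sin θ = 0.228351 (intermediates below are computed at full precision and shown rounded to 5 d.p.)
v1: (-4.5,4.5) → rotate → (-5.40868,3.35353) → ×s → (-5.98200,3.70900) → (-5.98,3.71)
v2: (-3,1.5) → rotate → (-3.26326,0.77532) → ×s → (-3.60917,0.85750) → (-3.61,0.86)
v3: (1.5,-4) → rotate → (2.37377,-3.55179) → ×s → (2.62539,-3.92828) → (2.63,-3.93)
v4: (5,-5) → rotate → (6.00965,-3.72614) → ×s → (6.64667,-4.12111) → (6.65,-4.12)
v5: (4.5,4) → rotate → (3.46770,4.92189) → ×s → (3.83528,5.44362) → (3.84,5.44)

Cross-section at z=0.5: (-5.98,3.71) (-3.61,0.86) (2.63,-3.93) (6.65,-4.12) (3.84,5.44)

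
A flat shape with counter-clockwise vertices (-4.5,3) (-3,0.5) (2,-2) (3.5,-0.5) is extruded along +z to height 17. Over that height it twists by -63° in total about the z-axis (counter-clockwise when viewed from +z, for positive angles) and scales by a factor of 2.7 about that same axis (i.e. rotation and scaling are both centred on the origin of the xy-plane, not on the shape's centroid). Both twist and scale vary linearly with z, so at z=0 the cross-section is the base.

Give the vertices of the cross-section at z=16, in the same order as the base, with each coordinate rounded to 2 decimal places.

Cross-section at z=16: (0.73,14.04) (-2.87,7.37) (-1.82,-7.13) (3.53,-8.49)

t = z/height = 16/17 = 0.941176
s = 1 + (scale-1)·z/height = 1 + (2.7-1)·16/17 = 2.600000
θ = twist·z/height = -63°·16/17 = -59.2941° = -1.034878 rad
cos θ = 0.510631, sin θ = -0.859800 (intermediates below are computed at full precision and shown rounded to 5 d.p.)
v1: (-4.5,3) → rotate → (0.28156,5.40099) → ×s → (0.73205,14.04258) → (0.73,14.04)
v2: (-3,0.5) → rotate → (-1.10199,2.83472) → ×s → (-2.86518,7.37026) → (-2.87,7.37)
v3: (2,-2) → rotate → (-0.69834,-2.74086) → ×s → (-1.81568,-7.12624) → (-1.82,-7.13)
v4: (3.5,-0.5) → rotate → (1.35731,-3.26462) → ×s → (3.52900,-8.48800) → (3.53,-8.49)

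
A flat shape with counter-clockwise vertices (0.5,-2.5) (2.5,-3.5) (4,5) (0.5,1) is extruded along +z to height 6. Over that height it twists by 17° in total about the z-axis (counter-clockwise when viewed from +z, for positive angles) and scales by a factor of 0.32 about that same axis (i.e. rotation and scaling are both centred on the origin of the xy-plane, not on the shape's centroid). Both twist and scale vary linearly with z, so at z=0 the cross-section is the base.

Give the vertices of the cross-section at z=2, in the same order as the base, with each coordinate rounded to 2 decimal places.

t = z/height = 2/6 = 0.333333
s = 1 + (scale-1)·z/height = 1 + (0.32-1)·2/6 = 0.773333
θ = twist·z/height = 17°·2/6 = 5.6667° = 0.098902 rad
cos θ = 0.995113, sin θ = 0.098741 (intermediates below are computed at full precision and shown rounded to 5 d.p.)
v1: (0.5,-2.5) → rotate → (0.74441,-2.43841) → ×s → (0.57568,-1.88571) → (0.58,-1.89)
v2: (2.5,-3.5) → rotate → (2.83338,-3.23604) → ×s → (2.19114,-2.50254) → (2.19,-2.50)
v3: (4,5) → rotate → (3.48675,5.37053) → ×s → (2.69642,4.15321) → (2.70,4.15)
v4: (0.5,1) → rotate → (0.39882,1.04448) → ×s → (0.30842,0.80773) → (0.31,0.81)

Cross-section at z=2: (0.58,-1.89) (2.19,-2.50) (2.70,4.15) (0.31,0.81)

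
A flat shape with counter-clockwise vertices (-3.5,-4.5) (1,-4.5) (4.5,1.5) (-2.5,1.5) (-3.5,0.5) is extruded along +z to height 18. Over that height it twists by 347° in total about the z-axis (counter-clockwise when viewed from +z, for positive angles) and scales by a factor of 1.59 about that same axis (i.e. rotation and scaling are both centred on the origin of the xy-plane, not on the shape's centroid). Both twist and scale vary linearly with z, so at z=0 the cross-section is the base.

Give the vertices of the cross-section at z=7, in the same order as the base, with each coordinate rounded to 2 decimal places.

t = z/height = 7/18 = 0.388889
s = 1 + (scale-1)·z/height = 1 + (1.59-1)·7/18 = 1.229444
θ = twist·z/height = 347°·7/18 = 134.9444° = 2.355225 rad
cos θ = -0.706421, sin θ = 0.707792 (intermediates below are computed at full precision and shown rounded to 5 d.p.)
v1: (-3.5,-4.5) → rotate → (5.65754,0.70162) → ×s → (6.95563,0.86260) → (6.96,0.86)
v2: (1,-4.5) → rotate → (2.47864,3.88669) → ×s → (3.04735,4.77846) → (3.05,4.78)
v3: (4.5,1.5) → rotate → (-4.24058,2.12543) → ×s → (-5.21356,2.61310) → (-5.21,2.61)
v4: (-2.5,1.5) → rotate → (0.70436,-2.82911) → ×s → (0.86598,-3.47824) → (0.87,-3.48)
v5: (-3.5,0.5) → rotate → (2.11858,-2.83048) → ×s → (2.60467,-3.47992) → (2.60,-3.48)

Cross-section at z=7: (6.96,0.86) (3.05,4.78) (-5.21,2.61) (0.87,-3.48) (2.60,-3.48)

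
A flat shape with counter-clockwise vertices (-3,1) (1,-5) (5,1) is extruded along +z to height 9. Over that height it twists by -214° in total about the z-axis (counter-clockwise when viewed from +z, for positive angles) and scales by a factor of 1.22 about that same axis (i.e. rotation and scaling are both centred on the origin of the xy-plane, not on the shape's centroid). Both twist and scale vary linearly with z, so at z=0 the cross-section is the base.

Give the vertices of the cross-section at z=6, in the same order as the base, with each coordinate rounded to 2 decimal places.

Cross-section at z=6: (3.43,1.17) (-4.39,3.86) (-3.86,-4.39)

t = z/height = 6/9 = 0.666667
s = 1 + (scale-1)·z/height = 1 + (1.22-1)·6/9 = 1.146667
θ = twist·z/height = -214°·6/9 = -142.6667° = -2.490003 rad
cos θ = -0.795121, sin θ = -0.606451 (intermediates below are computed at full precision and shown rounded to 5 d.p.)
v1: (-3,1) → rotate → (2.99181,1.02423) → ×s → (3.43061,1.17445) → (3.43,1.17)
v2: (1,-5) → rotate → (-3.82738,3.36915) → ×s → (-4.38872,3.86330) → (-4.39,3.86)
v3: (5,1) → rotate → (-3.36915,-3.82738) → ×s → (-3.86330,-4.38872) → (-3.86,-4.39)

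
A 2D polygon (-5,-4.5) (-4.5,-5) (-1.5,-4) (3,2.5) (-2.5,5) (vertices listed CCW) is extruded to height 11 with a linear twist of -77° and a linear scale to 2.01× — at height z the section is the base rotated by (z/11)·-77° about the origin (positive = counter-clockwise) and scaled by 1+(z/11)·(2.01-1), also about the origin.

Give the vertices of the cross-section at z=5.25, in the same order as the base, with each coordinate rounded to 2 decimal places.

Cross-section at z=5.25: (-9.93,-0.91) (-9.78,-1.95) (-5.33,-3.42) (5.78,0.31) (1.46,8.15)

t = z/height = 5.25/11 = 0.477273
s = 1 + (scale-1)·z/height = 1 + (2.01-1)·5.25/11 = 1.482045
θ = twist·z/height = -77°·5.25/11 = -36.7500° = -0.641409 rad
cos θ = 0.801254, sin θ = -0.598325 (intermediates below are computed at full precision and shown rounded to 5 d.p.)
v1: (-5,-4.5) → rotate → (-6.69873,-0.61402) → ×s → (-9.92782,-0.91000) → (-9.93,-0.91)
v2: (-4.5,-5) → rotate → (-6.59727,-1.31381) → ×s → (-9.77745,-1.94712) → (-9.78,-1.95)
v3: (-1.5,-4) → rotate → (-3.59518,-2.30753) → ×s → (-5.32822,-3.41986) → (-5.33,-3.42)
v4: (3,2.5) → rotate → (3.89957,0.20816) → ×s → (5.77934,0.30850) → (5.78,0.31)
v5: (-2.5,5) → rotate → (0.98849,5.50208) → ×s → (1.46498,8.15433) → (1.46,8.15)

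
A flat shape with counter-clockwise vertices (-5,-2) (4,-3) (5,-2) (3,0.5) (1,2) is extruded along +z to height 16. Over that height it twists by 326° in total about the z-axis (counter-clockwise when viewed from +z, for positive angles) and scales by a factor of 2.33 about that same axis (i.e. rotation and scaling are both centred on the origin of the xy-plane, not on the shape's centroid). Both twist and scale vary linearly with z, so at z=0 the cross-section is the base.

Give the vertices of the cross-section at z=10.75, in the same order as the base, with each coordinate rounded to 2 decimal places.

Cross-section at z=10.75: (4.97,8.90) (-9.46,-0.36) (-9.74,-3.02) (-3.82,-4.31) (0.91,-4.13)

t = z/height = 10.75/16 = 0.671875
s = 1 + (scale-1)·z/height = 1 + (2.33-1)·10.75/16 = 1.893594
θ = twist·z/height = 326°·10.75/16 = 219.0313° = 3.822816 rad
cos θ = -0.776803, sin θ = -0.629744 (intermediates below are computed at full precision and shown rounded to 5 d.p.)
v1: (-5,-2) → rotate → (2.62452,4.70233) → ×s → (4.96978,8.90430) → (4.97,8.90)
v2: (4,-3) → rotate → (-4.99644,-0.18857) → ×s → (-9.46123,-0.35707) → (-9.46,-0.36)
v3: (5,-2) → rotate → (-5.14350,-1.59512) → ×s → (-9.73970,-3.02050) → (-9.74,-3.02)
v4: (3,0.5) → rotate → (-2.01554,-2.27763) → ×s → (-3.81661,-4.31291) → (-3.82,-4.31)
v5: (1,2) → rotate → (0.48269,-2.18335) → ×s → (0.91401,-4.13438) → (0.91,-4.13)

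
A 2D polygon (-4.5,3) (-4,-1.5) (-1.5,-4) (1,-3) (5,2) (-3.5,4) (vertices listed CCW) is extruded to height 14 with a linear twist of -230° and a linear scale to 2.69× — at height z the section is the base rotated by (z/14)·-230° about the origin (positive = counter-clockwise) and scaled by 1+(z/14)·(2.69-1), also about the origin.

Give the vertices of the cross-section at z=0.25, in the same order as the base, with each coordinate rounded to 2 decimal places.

Cross-section at z=0.25: (-4.40,3.41) (-4.22,-1.25) (-1.84,-4.00) (0.81,-3.16) (5.29,1.69) (-3.30,4.37)

t = z/height = 0.25/14 = 0.0178571
s = 1 + (scale-1)·z/height = 1 + (2.69-1)·0.25/14 = 1.030179
θ = twist·z/height = -230°·0.25/14 = -4.1071° = -0.071683 rad
cos θ = 0.997432, sin θ = -0.071622 (intermediates below are computed at full precision and shown rounded to 5 d.p.)
v1: (-4.5,3) → rotate → (-4.27358,3.31459) → ×s → (-4.40255,3.41462) → (-4.40,3.41)
v2: (-4,-1.5) → rotate → (-4.09716,-1.20966) → ×s → (-4.22081,-1.24617) → (-4.22,-1.25)
v3: (-1.5,-4) → rotate → (-1.78263,-3.88229) → ×s → (-1.83643,-3.99946) → (-1.84,-4.00)
v4: (1,-3) → rotate → (0.78257,-3.06392) → ×s → (0.80618,-3.15638) → (0.81,-3.16)
v5: (5,2) → rotate → (5.13040,1.63675) → ×s → (5.28523,1.68615) → (5.29,1.69)
v6: (-3.5,4) → rotate → (-3.20452,4.24040) → ×s → (-3.30123,4.36837) → (-3.30,4.37)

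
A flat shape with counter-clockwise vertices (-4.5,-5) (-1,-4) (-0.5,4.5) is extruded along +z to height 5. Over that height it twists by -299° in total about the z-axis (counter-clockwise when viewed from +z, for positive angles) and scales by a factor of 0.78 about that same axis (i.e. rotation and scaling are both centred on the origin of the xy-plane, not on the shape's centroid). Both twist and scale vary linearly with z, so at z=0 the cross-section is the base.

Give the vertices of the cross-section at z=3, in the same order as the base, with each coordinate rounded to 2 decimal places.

Cross-section at z=3: (3.86,4.38) (0.83,3.48) (0.47,-3.90)

t = z/height = 3/5 = 0.6
s = 1 + (scale-1)·z/height = 1 + (0.78-1)·3/5 = 0.868000
θ = twist·z/height = -299°·3/5 = -179.4000° = -3.131121 rad
cos θ = -0.999945, sin θ = -0.010472 (intermediates below are computed at full precision and shown rounded to 5 d.p.)
v1: (-4.5,-5) → rotate → (4.44739,5.04685) → ×s → (3.86034,4.38066) → (3.86,4.38)
v2: (-1,-4) → rotate → (0.95806,4.01025) → ×s → (0.83159,3.48090) → (0.83,3.48)
v3: (-0.5,4.5) → rotate → (0.54710,-4.49452) → ×s → (0.47488,-3.90124) → (0.47,-3.90)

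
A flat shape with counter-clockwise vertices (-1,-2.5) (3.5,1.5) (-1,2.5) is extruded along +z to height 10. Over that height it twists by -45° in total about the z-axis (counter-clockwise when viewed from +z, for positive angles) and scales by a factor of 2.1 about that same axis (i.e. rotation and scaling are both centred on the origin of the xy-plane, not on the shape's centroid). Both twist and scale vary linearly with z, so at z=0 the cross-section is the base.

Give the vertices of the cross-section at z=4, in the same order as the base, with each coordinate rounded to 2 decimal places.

t = z/height = 4/10 = 0.4
s = 1 + (scale-1)·z/height = 1 + (2.1-1)·4/10 = 1.440000
θ = twist·z/height = -45°·4/10 = -18.0000° = -0.314159 rad
cos θ = 0.951057, sin θ = -0.309017 (intermediates below are computed at full precision and shown rounded to 5 d.p.)
v1: (-1,-2.5) → rotate → (-1.72360,-2.06862) → ×s → (-2.48198,-2.97882) → (-2.48,-2.98)
v2: (3.5,1.5) → rotate → (3.79222,0.34503) → ×s → (5.46080,0.49684) → (5.46,0.50)
v3: (-1,2.5) → rotate → (-0.17851,2.68666) → ×s → (-0.25706,3.86879) → (-0.26,3.87)

Cross-section at z=4: (-2.48,-2.98) (5.46,0.50) (-0.26,3.87)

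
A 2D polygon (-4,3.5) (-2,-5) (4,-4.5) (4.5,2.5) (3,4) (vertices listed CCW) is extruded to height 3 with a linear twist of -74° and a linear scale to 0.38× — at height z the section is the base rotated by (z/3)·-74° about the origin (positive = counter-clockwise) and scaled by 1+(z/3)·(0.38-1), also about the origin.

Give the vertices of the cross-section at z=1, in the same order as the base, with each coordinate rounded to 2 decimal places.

Cross-section at z=1: (-1.72,3.85) (-3.10,-2.94) (1.39,-4.57) (4.07,0.31) (3.49,1.89)

t = z/height = 1/3 = 0.333333
s = 1 + (scale-1)·z/height = 1 + (0.38-1)·1/3 = 0.793333
θ = twist·z/height = -74°·1/3 = -24.6667° = -0.430515 rad
cos θ = 0.908751, sin θ = -0.417338 (intermediates below are computed at full precision and shown rounded to 5 d.p.)
v1: (-4,3.5) → rotate → (-2.17432,4.84998) → ×s → (-1.72496,3.84765) → (-1.72,3.85)
v2: (-2,-5) → rotate → (-3.90419,-3.70908) → ×s → (-3.09733,-2.94254) → (-3.10,-2.94)
v3: (4,-4.5) → rotate → (1.75698,-5.75873) → ×s → (1.39387,-4.56860) → (1.39,-4.57)
v4: (4.5,2.5) → rotate → (5.13273,0.39385) → ×s → (4.07196,0.31246) → (4.07,0.31)
v5: (3,4) → rotate → (4.39561,2.38299) → ×s → (3.48718,1.89050) → (3.49,1.89)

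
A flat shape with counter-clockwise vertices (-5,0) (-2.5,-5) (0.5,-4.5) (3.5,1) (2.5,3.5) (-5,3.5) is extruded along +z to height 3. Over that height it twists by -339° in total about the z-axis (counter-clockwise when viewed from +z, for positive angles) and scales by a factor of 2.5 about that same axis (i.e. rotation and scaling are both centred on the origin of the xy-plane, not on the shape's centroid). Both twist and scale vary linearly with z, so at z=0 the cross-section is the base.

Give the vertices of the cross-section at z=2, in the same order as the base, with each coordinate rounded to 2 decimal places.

t = z/height = 2/3 = 0.666667
s = 1 + (scale-1)·z/height = 1 + (2.5-1)·2/3 = 2.000000
θ = twist·z/height = -339°·2/3 = -226.0000° = -3.944444 rad
cos θ = -0.694658, sin θ = 0.719340 (intermediates below are computed at full precision and shown rounded to 5 d.p.)
v1: (-5,0) → rotate → (3.47329,-3.59670) → ×s → (6.94658,-7.19340) → (6.95,-7.19)
v2: (-2.5,-5) → rotate → (5.33334,1.67494) → ×s → (10.66669,3.34988) → (10.67,3.35)
v3: (0.5,-4.5) → rotate → (2.88970,3.48563) → ×s → (5.77940,6.97127) → (5.78,6.97)
v4: (3.5,1) → rotate → (-3.15064,1.82303) → ×s → (-6.30129,3.64606) → (-6.30,3.65)
v5: (2.5,3.5) → rotate → (-4.25434,-0.63295) → ×s → (-8.50867,-1.26591) → (-8.51,-1.27)
v6: (-5,3.5) → rotate → (0.95560,-6.02800) → ×s → (1.91121,-12.05601) → (1.91,-12.06)

Cross-section at z=2: (6.95,-7.19) (10.67,3.35) (5.78,6.97) (-6.30,3.65) (-8.51,-1.27) (1.91,-12.06)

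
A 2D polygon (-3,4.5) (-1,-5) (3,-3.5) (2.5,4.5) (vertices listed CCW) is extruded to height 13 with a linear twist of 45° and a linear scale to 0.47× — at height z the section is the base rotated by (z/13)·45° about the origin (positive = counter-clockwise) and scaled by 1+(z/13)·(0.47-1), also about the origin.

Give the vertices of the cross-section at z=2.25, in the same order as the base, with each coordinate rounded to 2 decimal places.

Cross-section at z=2.25: (-3.25,3.68) (-0.28,-4.62) (3.13,-2.78) (1.70,4.36)

t = z/height = 2.25/13 = 0.173077
s = 1 + (scale-1)·z/height = 1 + (0.47-1)·2.25/13 = 0.908269
θ = twist·z/height = 45°·2.25/13 = 7.7885° = 0.135934 rad
cos θ = 0.990775, sin θ = 0.135516 (intermediates below are computed at full precision and shown rounded to 5 d.p.)
v1: (-3,4.5) → rotate → (-3.58215,4.05194) → ×s → (-3.25355,3.68025) → (-3.25,3.68)
v2: (-1,-5) → rotate → (-0.31319,-5.08939) → ×s → (-0.28447,-4.62254) → (-0.28,-4.62)
v3: (3,-3.5) → rotate → (3.44663,-3.06116) → ×s → (3.13047,-2.78036) → (3.13,-2.78)
v4: (2.5,4.5) → rotate → (1.86712,4.79728) → ×s → (1.69584,4.35722) → (1.70,4.36)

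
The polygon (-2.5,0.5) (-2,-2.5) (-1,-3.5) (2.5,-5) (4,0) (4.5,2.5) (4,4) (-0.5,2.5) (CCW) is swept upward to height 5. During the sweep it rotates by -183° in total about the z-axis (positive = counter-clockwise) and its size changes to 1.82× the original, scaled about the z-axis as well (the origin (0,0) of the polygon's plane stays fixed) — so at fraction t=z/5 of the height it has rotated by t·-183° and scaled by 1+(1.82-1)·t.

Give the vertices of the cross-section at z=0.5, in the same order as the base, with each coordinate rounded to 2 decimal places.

t = z/height = 0.5/5 = 0.1
s = 1 + (scale-1)·z/height = 1 + (1.82-1)·0.5/5 = 1.082000
θ = twist·z/height = -183°·0.5/5 = -18.3000° = -0.319395 rad
cos θ = 0.949425, sin θ = -0.313992 (intermediates below are computed at full precision and shown rounded to 5 d.p.)
v1: (-2.5,0.5) → rotate → (-2.21657,1.25969) → ×s → (-2.39833,1.36299) → (-2.40,1.36)
v2: (-2,-2.5) → rotate → (-2.68383,-1.74558) → ×s → (-2.90391,-1.88872) → (-2.90,-1.89)
v3: (-1,-3.5) → rotate → (-2.04840,-3.00900) → ×s → (-2.21637,-3.25573) → (-2.22,-3.26)
v4: (2.5,-5) → rotate → (0.80360,-5.53211) → ×s → (0.86950,-5.98574) → (0.87,-5.99)
v5: (4,0) → rotate → (3.79770,-1.25597) → ×s → (4.10911,-1.35896) → (4.11,-1.36)
v6: (4.5,2.5) → rotate → (5.05740,0.96060) → ×s → (5.47210,1.03937) → (5.47,1.04)
v7: (4,4) → rotate → (5.05367,2.54173) → ×s → (5.46807,2.75015) → (5.47,2.75)
v8: (-0.5,2.5) → rotate → (0.31027,2.53056) → ×s → (0.33571,2.73807) → (0.34,2.74)

Cross-section at z=0.5: (-2.40,1.36) (-2.90,-1.89) (-2.22,-3.26) (0.87,-5.99) (4.11,-1.36) (5.47,1.04) (5.47,2.75) (0.34,2.74)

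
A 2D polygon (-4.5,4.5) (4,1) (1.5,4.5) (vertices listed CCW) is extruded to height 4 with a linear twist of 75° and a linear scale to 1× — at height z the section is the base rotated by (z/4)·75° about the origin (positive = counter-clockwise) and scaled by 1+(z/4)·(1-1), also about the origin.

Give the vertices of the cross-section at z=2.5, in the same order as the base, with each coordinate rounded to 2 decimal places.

Cross-section at z=2.5: (-6.36,-0.21) (2.00,3.60) (-2.26,4.17)

t = z/height = 2.5/4 = 0.625
s = 1 + (scale-1)·z/height = 1 + (1-1)·2.5/4 = 1.000000
θ = twist·z/height = 75°·2.5/4 = 46.8750° = 0.818123 rad
cos θ = 0.683592, sin θ = 0.729864 (intermediates below are computed at full precision and shown rounded to 5 d.p.)
v1: (-4.5,4.5) → rotate → (-6.36055,-0.20822) → ×s → (-6.36055,-0.20822) → (-6.36,-0.21)
v2: (4,1) → rotate → (2.00451,3.60305) → ×s → (2.00451,3.60305) → (2.00,3.60)
v3: (1.5,4.5) → rotate → (-2.25900,4.17096) → ×s → (-2.25900,4.17096) → (-2.26,4.17)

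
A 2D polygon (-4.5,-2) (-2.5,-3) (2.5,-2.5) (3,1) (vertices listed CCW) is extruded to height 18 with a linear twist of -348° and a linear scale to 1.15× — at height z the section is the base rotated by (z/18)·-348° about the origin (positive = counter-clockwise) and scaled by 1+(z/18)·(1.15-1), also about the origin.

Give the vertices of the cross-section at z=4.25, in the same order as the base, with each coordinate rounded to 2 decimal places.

t = z/height = 4.25/18 = 0.236111
s = 1 + (scale-1)·z/height = 1 + (1.15-1)·4.25/18 = 1.035417
θ = twist·z/height = -348°·4.25/18 = -82.1667° = -1.434079 rad
cos θ = 0.136292, sin θ = -0.990669 (intermediates below are computed at full precision and shown rounded to 5 d.p.)
v1: (-4.5,-2) → rotate → (-2.59465,4.18543) → ×s → (-2.68655,4.33366) → (-2.69,4.33)
v2: (-2.5,-3) → rotate → (-3.31274,2.06780) → ×s → (-3.43006,2.14103) → (-3.43,2.14)
v3: (2.5,-2.5) → rotate → (-2.13594,-2.81740) → ×s → (-2.21159,-2.91718) → (-2.21,-2.92)
v4: (3,1) → rotate → (1.39954,-2.83571) → ×s → (1.44911,-2.93615) → (1.45,-2.94)

Cross-section at z=4.25: (-2.69,4.33) (-3.43,2.14) (-2.21,-2.92) (1.45,-2.94)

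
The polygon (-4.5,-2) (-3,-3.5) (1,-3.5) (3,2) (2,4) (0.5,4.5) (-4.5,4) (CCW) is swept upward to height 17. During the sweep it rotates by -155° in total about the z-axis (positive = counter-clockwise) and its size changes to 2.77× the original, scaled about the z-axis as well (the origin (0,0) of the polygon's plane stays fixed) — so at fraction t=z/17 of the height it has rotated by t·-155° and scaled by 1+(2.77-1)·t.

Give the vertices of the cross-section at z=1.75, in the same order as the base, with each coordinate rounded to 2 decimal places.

t = z/height = 1.75/17 = 0.102941
s = 1 + (scale-1)·z/height = 1 + (2.77-1)·1.75/17 = 1.182206
θ = twist·z/height = -155°·1.75/17 = -15.9559° = -0.278483 rad
cos θ = 0.961474, sin θ = -0.274897 (intermediates below are computed at full precision and shown rounded to 5 d.p.)
v1: (-4.5,-2) → rotate → (-4.87643,-0.68591) → ×s → (-5.76494,-0.81089) → (-5.76,-0.81)
v2: (-3,-3.5) → rotate → (-3.84656,-2.54047) → ×s → (-4.54743,-3.00335) → (-4.55,-3.00)
v3: (1,-3.5) → rotate → (-0.00067,-3.64005) → ×s → (-0.00079,-4.30329) → (0.00,-4.30)
v4: (3,2) → rotate → (3.43422,1.09826) → ×s → (4.05995,1.29836) → (4.06,1.30)
v5: (2,4) → rotate → (3.02254,3.29610) → ×s → (3.57326,3.89667) → (3.57,3.90)
v6: (0.5,4.5) → rotate → (1.71777,4.18918) → ×s → (2.03076,4.95248) → (2.03,4.95)
v7: (-4.5,4) → rotate → (-3.22704,5.08293) → ×s → (-3.81503,6.00907) → (-3.82,6.01)

Cross-section at z=1.75: (-5.76,-0.81) (-4.55,-3.00) (0.00,-4.30) (4.06,1.30) (3.57,3.90) (2.03,4.95) (-3.82,6.01)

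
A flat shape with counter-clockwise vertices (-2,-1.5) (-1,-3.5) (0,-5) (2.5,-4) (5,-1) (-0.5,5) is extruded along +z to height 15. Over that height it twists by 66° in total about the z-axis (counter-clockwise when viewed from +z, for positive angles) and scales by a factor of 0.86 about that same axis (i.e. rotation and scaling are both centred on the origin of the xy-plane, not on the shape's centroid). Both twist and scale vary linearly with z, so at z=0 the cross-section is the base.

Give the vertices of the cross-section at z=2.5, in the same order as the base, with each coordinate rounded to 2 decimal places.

t = z/height = 2.5/15 = 0.166667
s = 1 + (scale-1)·z/height = 1 + (0.86-1)·2.5/15 = 0.976667
θ = twist·z/height = 66°·2.5/15 = 11.0000° = 0.191986 rad
cos θ = 0.981627, sin θ = 0.190809 (intermediates below are computed at full precision and shown rounded to 5 d.p.)
v1: (-2,-1.5) → rotate → (-1.67704,-1.85406) → ×s → (-1.63791,-1.81080) → (-1.64,-1.81)
v2: (-1,-3.5) → rotate → (-0.31380,-3.62650) → ×s → (-0.30647,-3.54189) → (-0.31,-3.54)
v3: (0,-5) → rotate → (0.95404,-4.90814) → ×s → (0.93178,-4.79361) → (0.93,-4.79)
v4: (2.5,-4) → rotate → (3.21730,-3.44949) → ×s → (3.14223,-3.36900) → (3.14,-3.37)
v5: (5,-1) → rotate → (5.09894,-0.02758) → ×s → (4.97997,-0.02694) → (4.98,-0.03)
v6: (-0.5,5) → rotate → (-1.44486,4.81273) → ×s → (-1.41115,4.70043) → (-1.41,4.70)

Cross-section at z=2.5: (-1.64,-1.81) (-0.31,-3.54) (0.93,-4.79) (3.14,-3.37) (4.98,-0.03) (-1.41,4.70)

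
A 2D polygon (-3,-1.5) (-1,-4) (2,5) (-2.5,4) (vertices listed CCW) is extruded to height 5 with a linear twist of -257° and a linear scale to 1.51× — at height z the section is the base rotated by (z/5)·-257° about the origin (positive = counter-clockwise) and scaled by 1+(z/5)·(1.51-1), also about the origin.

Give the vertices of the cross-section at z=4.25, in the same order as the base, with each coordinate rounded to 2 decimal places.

t = z/height = 4.25/5 = 0.85
s = 1 + (scale-1)·z/height = 1 + (1.51-1)·4.25/5 = 1.433500
θ = twist·z/height = -257°·4.25/5 = -218.4500° = -3.812672 rad
cos θ = -0.783151, sin θ = 0.621831 (intermediates below are computed at full precision and shown rounded to 5 d.p.)
v1: (-3,-1.5) → rotate → (3.28220,-0.69077) → ×s → (4.70503,-0.99022) → (4.71,-0.99)
v2: (-1,-4) → rotate → (3.27048,2.51077) → ×s → (4.68823,3.59919) → (4.69,3.60)
v3: (2,5) → rotate → (-4.67546,-2.67209) → ×s → (-6.70227,-3.83044) → (-6.70,-3.83)
v4: (-2.5,4) → rotate → (-0.52945,-4.68718) → ×s → (-0.75896,-6.71908) → (-0.76,-6.72)

Cross-section at z=4.25: (4.71,-0.99) (4.69,3.60) (-6.70,-3.83) (-0.76,-6.72)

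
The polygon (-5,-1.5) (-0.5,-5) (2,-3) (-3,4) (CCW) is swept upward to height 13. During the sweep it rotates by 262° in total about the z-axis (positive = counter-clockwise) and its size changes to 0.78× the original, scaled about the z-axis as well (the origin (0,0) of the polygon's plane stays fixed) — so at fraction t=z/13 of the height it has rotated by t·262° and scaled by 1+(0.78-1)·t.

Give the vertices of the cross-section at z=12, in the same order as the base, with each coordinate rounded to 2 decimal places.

Cross-section at z=12: (0.83,4.08) (-3.33,2.23) (-2.86,-0.28) (3.94,0.60)

t = z/height = 12/13 = 0.923077
s = 1 + (scale-1)·z/height = 1 + (0.78-1)·12/13 = 0.796923
θ = twist·z/height = 262°·12/13 = 241.8462° = 4.221012 rad
cos θ = -0.471841, sin θ = -0.881684 (intermediates below are computed at full precision and shown rounded to 5 d.p.)
v1: (-5,-1.5) → rotate → (1.03668,5.11618) → ×s → (0.82615,4.07720) → (0.83,4.08)
v2: (-0.5,-5) → rotate → (-4.17250,2.80005) → ×s → (-3.32516,2.23142) → (-3.33,2.23)
v3: (2,-3) → rotate → (-3.58873,-0.34785) → ×s → (-2.85994,-0.27721) → (-2.86,-0.28)
v4: (-3,4) → rotate → (4.94226,0.75769) → ×s → (3.93860,0.60382) → (3.94,0.60)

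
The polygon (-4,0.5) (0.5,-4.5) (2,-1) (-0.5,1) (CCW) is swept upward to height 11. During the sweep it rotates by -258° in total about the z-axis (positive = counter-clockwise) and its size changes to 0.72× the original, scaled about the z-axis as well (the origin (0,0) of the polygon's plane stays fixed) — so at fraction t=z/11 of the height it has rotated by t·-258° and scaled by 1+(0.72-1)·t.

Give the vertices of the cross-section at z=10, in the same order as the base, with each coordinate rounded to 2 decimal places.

Cross-section at z=10: (1.43,-2.65) (2.52,2.25) (-0.26,1.65) (-0.39,-0.74)

t = z/height = 10/11 = 0.909091
s = 1 + (scale-1)·z/height = 1 + (0.72-1)·10/11 = 0.745455
θ = twist·z/height = -258°·10/11 = -234.5455° = -4.093590 rad
cos θ = -0.580057, sin θ = 0.814576 (intermediates below are computed at full precision and shown rounded to 5 d.p.)
v1: (-4,0.5) → rotate → (1.91294,-3.54833) → ×s → (1.42601,-2.64512) → (1.43,-2.65)
v2: (0.5,-4.5) → rotate → (3.37556,3.01754) → ×s → (2.51633,2.24944) → (2.52,2.25)
v3: (2,-1) → rotate → (-0.34554,2.20921) → ×s → (-0.25758,1.64686) → (-0.26,1.65)
v4: (-0.5,1) → rotate → (-0.52455,-0.98734) → ×s → (-0.39103,-0.73602) → (-0.39,-0.74)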